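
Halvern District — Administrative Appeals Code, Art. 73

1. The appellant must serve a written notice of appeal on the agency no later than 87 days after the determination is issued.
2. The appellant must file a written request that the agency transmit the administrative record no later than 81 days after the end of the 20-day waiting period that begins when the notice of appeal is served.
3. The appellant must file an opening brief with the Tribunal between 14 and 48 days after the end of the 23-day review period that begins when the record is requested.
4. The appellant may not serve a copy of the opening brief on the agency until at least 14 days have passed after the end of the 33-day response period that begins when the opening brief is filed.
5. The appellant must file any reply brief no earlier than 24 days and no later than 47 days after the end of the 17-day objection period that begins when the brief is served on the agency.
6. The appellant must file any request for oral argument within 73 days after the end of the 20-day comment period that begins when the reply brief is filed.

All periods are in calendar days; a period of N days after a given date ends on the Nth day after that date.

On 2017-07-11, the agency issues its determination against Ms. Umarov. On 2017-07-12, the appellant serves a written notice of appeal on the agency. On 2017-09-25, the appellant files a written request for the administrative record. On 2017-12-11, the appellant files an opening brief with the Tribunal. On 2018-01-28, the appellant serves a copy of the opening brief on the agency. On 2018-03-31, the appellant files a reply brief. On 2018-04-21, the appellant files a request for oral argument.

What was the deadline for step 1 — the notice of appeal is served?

2017-10-06

Step 1 runs from 2017-07-11, when the determination is issued. 87 days after 2017-07-11 is 2017-10-06.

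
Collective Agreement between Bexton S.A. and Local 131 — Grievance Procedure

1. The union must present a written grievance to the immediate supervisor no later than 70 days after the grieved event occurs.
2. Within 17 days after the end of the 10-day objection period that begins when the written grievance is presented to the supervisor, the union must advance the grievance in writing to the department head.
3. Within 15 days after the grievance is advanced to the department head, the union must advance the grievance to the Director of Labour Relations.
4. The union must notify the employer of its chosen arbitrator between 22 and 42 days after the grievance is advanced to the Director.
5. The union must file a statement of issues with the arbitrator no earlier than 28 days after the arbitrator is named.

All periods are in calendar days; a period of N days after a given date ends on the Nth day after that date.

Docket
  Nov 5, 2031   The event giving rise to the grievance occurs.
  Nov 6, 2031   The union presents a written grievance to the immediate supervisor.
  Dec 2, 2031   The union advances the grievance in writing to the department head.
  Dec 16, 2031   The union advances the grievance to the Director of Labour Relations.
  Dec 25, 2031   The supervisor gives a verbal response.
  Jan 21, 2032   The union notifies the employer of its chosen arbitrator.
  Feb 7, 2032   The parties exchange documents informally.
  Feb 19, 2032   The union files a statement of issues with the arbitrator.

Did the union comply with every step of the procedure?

Step 1: 70 days after Nov 5, 2031 (when the grieved event occurs) is Jan 14, 2032; done Nov 6, 2031 — timely.
Step 2: 17 days after Nov 16, 2031 (end of the 10-day objection period, which began when the written grievance is presented to the supervisor on Nov 6, 2031) is Dec 3, 2031; Dec 2, 2031 is within that limit.
Step 3: 15 days after Dec 2, 2031 (when the grievance is advanced to the department head) is Dec 17, 2031; done Dec 16, 2031 — timely.
Step 4: the window is 22–42 days after Dec 16, 2031 (when the grievance is advanced to the Director), so Jan 7, 2032 through Jan 27, 2032; done Jan 21, 2032 — within the window.
Step 5: the earliest permitted date is 28 days after Jan 21, 2032 (when the arbitrator is named), i.e. Feb 18, 2032; Feb 19, 2032 is on or after that date.

Yes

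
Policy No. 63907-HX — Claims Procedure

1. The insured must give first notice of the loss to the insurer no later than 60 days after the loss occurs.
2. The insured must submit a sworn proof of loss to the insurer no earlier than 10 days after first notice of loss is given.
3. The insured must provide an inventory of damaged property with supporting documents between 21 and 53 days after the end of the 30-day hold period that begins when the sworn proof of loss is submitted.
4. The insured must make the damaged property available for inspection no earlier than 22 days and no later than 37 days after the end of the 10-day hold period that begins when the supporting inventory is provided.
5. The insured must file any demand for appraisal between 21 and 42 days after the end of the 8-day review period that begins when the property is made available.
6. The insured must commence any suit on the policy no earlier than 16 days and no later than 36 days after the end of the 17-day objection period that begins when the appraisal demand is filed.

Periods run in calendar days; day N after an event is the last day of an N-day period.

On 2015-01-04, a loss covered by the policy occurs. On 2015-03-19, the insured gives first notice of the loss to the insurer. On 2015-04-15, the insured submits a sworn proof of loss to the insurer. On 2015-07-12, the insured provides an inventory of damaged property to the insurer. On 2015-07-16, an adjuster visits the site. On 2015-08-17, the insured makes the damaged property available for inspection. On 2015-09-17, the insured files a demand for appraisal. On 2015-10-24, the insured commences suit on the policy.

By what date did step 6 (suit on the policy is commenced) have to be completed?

The appraisal demand is filed on 2015-09-17; the 17-day objection period therefore ends 2015-10-04, and step 6 runs from that date. The window is 16–36 days after 2015-10-04; it closes on 2015-11-09.

2015-11-09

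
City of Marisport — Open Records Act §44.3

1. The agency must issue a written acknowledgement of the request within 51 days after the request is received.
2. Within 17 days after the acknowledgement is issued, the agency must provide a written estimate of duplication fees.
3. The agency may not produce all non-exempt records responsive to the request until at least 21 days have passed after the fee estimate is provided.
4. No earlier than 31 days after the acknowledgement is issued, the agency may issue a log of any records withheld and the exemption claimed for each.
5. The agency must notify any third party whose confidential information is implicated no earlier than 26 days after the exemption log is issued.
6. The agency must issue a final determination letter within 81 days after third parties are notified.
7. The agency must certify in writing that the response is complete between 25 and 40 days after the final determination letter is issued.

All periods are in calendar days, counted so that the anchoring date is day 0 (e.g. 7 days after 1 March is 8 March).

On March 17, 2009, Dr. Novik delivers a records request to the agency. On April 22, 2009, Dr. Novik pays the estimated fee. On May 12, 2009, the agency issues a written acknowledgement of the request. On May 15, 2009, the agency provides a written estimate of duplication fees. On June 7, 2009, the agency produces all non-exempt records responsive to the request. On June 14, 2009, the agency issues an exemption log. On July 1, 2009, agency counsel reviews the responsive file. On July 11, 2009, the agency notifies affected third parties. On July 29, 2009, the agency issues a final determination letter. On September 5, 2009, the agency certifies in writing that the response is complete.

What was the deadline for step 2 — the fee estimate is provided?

May 29, 2009

Step 2 runs from May 12, 2009, when the acknowledgement is issued. 17 days after May 12, 2009 is May 29, 2009.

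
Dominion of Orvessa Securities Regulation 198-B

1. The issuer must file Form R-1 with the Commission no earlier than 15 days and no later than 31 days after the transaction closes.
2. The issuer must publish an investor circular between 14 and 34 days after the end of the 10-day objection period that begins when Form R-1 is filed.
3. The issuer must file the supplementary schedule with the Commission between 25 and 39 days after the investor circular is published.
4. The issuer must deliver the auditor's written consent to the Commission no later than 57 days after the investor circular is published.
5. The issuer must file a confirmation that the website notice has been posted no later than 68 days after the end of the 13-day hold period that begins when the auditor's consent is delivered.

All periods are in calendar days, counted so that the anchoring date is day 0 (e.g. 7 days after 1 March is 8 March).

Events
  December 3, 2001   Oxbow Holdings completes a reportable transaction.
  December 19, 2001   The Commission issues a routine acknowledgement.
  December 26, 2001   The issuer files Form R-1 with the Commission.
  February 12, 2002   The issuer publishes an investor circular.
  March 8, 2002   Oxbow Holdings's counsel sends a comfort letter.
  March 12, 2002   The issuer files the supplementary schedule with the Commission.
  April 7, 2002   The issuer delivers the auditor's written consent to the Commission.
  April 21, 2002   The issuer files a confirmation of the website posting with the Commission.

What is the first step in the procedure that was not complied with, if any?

Step 2

Step 1 — 15 and 31 days from December 3, 2001 (when the transaction closes) are December 18, 2001 and January 3, 2002 respectively; done December 26, 2001 — within the window.
Step 2 — 14 and 34 days from January 5, 2002 (end of the 10-day objection period, which began when Form R-1 is filed on December 26, 2001) are January 19, 2002 and February 8, 2002 respectively; done February 12, 2002 — 4 days after the window closed.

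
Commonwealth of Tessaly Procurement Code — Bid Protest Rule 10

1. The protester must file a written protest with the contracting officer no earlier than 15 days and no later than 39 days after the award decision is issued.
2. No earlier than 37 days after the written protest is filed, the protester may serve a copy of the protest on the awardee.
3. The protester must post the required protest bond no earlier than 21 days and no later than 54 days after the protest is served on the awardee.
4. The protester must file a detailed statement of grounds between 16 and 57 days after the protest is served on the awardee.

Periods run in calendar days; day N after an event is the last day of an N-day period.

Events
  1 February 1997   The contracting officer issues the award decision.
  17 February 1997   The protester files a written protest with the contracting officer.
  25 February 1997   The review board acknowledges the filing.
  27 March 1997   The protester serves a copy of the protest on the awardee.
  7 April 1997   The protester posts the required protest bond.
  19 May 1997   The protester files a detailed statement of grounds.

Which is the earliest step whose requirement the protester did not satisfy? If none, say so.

(1) the permitted window runs from 1 February 1997 + 15 = 16 February 1997 to 1 February 1997 + 39 = 12 March 1997; 17 February 1997 falls inside that range.
(2) permitted from 17 February 1997 + 37 days = 26 March 1997 onward; 27 March 1997 is on or after that date.
(3) the permitted window runs from 27 March 1997 + 21 = 17 April 1997 to 27 March 1997 + 54 = 20 May 1997; done 7 April 1997 — 10 days before the window opened.

Step 3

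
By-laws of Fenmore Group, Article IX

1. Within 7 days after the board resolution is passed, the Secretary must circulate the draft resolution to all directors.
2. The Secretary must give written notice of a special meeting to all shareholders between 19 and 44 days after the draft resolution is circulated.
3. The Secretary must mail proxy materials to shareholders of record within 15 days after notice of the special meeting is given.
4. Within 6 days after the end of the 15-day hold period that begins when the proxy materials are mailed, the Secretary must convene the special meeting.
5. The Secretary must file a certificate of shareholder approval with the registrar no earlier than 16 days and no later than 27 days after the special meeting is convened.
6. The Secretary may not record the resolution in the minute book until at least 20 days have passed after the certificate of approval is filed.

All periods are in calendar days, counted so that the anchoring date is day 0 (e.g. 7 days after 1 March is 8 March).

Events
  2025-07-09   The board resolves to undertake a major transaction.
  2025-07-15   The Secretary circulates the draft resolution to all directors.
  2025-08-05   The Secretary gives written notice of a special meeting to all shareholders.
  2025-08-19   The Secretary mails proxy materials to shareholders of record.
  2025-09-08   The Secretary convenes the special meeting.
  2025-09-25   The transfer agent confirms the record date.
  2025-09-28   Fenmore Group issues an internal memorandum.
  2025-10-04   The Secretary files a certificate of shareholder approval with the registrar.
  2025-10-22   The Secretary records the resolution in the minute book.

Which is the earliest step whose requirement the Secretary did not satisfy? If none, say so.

(1) due by 2025-07-09 + 7 days = 2025-07-16; done 2025-07-15 — timely.
(2) the permitted window runs from 2025-07-15 + 19 = 2025-08-03 to 2025-07-15 + 44 = 2025-08-28; 2025-08-05 falls inside that range.
(3) due by 2025-08-05 + 15 days = 2025-08-20; 2025-08-19 is within that limit.
(4) due by 2025-09-03 + 6 days = 2025-09-09; 2025-09-08 is within that limit.
(5) the permitted window runs from 2025-09-08 + 16 = 2025-09-24 to 2025-09-08 + 27 = 2025-10-05; 2025-10-04 falls inside that range.
(6) permitted from 2025-10-04 + 20 days = 2025-10-24 onward; acted on 2025-10-22, 2 days prematurely.
Later steps need not be reached.

Step 6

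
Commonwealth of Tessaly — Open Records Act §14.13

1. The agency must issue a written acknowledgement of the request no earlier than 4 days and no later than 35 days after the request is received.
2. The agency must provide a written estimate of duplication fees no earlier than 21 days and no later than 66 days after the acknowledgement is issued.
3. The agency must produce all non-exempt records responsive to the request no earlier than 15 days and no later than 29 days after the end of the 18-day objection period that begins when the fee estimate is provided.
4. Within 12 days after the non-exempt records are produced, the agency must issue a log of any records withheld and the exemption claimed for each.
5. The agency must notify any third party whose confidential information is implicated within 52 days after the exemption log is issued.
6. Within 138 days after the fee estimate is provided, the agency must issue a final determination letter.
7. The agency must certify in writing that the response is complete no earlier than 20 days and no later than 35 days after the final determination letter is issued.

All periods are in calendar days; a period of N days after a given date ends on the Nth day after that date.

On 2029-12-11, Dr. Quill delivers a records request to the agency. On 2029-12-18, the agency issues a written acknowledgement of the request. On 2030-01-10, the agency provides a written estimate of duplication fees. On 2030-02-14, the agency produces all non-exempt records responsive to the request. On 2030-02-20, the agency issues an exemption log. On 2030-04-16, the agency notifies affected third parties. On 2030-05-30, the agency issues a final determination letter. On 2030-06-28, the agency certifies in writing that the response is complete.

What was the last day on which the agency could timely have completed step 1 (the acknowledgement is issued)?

Step 1 runs from 2029-12-11, when the request is received. The window is 4–35 days after 2029-12-11; it closes on 2030-01-15.

2030-01-15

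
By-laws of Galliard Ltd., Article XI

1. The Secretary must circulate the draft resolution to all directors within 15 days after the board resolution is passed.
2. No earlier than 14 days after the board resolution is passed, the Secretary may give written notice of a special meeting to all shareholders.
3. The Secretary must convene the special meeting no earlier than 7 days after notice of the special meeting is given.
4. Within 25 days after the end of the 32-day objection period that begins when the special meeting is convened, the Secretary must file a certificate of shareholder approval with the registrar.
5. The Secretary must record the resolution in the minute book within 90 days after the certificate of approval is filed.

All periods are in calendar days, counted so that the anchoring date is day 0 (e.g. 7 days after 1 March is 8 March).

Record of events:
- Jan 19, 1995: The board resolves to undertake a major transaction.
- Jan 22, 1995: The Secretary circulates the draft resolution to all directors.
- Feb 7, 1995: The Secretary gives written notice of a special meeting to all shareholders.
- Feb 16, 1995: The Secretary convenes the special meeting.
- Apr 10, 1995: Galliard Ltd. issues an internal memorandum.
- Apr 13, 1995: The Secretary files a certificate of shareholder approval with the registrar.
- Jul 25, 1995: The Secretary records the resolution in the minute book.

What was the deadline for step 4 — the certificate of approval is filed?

The special meeting is convened on Feb 16, 1995; the 32-day objection period therefore ends Mar 20, 1995, and step 4 runs from that date. 25 days after Mar 20, 1995 is Apr 14, 1995.

Apr 14, 1995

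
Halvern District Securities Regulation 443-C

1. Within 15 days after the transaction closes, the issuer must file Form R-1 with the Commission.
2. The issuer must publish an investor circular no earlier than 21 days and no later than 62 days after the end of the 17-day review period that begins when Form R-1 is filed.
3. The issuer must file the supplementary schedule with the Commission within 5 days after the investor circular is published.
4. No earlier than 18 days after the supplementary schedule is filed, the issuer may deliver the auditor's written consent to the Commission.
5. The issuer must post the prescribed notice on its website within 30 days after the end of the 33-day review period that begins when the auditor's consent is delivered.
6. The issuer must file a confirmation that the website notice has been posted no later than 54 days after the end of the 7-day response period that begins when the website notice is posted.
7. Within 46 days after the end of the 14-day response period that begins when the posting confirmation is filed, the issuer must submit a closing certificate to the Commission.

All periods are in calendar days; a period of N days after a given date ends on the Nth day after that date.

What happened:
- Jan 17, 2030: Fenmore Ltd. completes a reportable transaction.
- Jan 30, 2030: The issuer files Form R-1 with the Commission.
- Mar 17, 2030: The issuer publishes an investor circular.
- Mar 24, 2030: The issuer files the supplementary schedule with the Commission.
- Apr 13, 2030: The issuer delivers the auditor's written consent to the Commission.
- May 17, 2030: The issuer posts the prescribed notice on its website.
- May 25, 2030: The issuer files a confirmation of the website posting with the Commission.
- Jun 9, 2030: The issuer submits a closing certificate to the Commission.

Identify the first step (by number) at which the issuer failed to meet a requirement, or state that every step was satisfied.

Step 1 — counting 15 days from Jan 17, 2030 (when the transaction closes) gives a deadline of Feb 1, 2030; Jan 30, 2030 is within that limit.
Step 2 — 21 and 62 days from Feb 16, 2030 (end of the 17-day review period, which began when Form R-1 is filed on Jan 30, 2030) are Mar 9, 2030 and Apr 19, 2030 respectively; done Mar 17, 2030 — within the window.
Step 3 — counting 5 days from Mar 17, 2030 (when the investor circular is published) gives a deadline of Mar 22, 2030; not done until Mar 24, 2030, 2 days after the deadline.

Step 3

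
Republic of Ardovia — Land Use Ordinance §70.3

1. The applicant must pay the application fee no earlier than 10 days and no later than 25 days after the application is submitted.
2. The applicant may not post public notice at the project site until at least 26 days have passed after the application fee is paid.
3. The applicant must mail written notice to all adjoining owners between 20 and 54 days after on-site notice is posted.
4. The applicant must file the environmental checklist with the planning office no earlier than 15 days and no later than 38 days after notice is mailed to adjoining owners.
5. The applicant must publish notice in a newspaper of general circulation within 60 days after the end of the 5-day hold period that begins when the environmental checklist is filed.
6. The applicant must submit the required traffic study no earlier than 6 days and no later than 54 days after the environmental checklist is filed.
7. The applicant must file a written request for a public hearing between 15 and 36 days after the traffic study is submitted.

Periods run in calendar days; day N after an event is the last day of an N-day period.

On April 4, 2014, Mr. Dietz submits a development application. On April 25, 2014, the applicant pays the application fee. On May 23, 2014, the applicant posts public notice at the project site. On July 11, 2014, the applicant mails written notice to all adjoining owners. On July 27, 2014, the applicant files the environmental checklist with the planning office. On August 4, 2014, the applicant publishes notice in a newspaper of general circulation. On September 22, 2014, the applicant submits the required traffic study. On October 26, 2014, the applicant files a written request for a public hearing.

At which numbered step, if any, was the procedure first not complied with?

Step 6

(1) the permitted window runs from April 4, 2014 + 10 = April 14, 2014 to April 4, 2014 + 25 = April 29, 2014; April 25, 2014 falls inside that range.
(2) permitted from April 25, 2014 + 26 days = May 21, 2014 onward; May 23, 2014 is on or after that date.
(3) the permitted window runs from May 23, 2014 + 20 = June 12, 2014 to May 23, 2014 + 54 = July 16, 2014; July 11, 2014 falls inside that range.
(4) the permitted window runs from July 11, 2014 + 15 = July 26, 2014 to July 11, 2014 + 38 = August 18, 2014; July 27, 2014 falls inside that range.
(5) due by August 1, 2014 + 60 days = September 30, 2014; completed August 4, 2014, before the deadline.
(6) the permitted window runs from July 27, 2014 + 6 = August 2, 2014 to July 27, 2014 + 54 = September 19, 2014; done September 22, 2014 — 3 days after the window closed.
The analysis stops there.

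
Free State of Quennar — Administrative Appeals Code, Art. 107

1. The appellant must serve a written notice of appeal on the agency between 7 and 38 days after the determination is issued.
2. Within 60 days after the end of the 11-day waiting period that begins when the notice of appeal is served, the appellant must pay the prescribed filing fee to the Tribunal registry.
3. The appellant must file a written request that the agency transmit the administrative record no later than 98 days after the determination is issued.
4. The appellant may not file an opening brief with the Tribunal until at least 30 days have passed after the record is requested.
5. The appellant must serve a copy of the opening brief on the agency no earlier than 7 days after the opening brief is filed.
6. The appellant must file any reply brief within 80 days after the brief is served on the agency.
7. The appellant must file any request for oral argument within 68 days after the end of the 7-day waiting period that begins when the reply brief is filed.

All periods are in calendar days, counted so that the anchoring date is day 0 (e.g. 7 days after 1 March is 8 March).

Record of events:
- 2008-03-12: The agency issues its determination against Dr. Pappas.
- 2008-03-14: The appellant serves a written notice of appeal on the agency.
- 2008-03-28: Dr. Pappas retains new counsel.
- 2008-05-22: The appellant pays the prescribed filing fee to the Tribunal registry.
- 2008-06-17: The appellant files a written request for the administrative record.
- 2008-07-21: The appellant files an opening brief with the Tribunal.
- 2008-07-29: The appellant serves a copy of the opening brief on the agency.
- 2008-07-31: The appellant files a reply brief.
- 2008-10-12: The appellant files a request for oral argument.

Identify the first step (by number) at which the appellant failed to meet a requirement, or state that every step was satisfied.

Step 1

(1) the permitted window runs from 2008-03-12 + 7 = 2008-03-19 to 2008-03-12 + 38 = 2008-04-19; 2008-03-14 is 5 days too early.
The procedure was therefore not followed at step 1.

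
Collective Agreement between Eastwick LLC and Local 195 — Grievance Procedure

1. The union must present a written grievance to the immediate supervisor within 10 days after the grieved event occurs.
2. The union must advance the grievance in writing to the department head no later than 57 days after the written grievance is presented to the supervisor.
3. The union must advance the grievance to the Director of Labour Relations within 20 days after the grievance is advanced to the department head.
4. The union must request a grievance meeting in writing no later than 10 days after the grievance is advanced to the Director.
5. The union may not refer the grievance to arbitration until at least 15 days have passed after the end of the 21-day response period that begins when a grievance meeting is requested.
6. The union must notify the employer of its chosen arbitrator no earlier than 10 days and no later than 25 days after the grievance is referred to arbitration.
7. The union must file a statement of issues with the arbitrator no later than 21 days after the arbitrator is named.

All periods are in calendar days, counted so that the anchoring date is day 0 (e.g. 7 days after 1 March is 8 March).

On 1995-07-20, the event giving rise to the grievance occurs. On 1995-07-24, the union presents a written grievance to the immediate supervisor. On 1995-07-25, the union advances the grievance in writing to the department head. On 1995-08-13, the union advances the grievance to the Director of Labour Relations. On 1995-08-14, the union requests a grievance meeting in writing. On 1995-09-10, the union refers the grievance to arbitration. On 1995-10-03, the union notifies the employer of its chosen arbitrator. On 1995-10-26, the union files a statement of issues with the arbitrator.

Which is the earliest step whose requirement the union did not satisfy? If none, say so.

Step 1 — counting 10 days from 1995-07-20 (when the grieved event occurs) gives a deadline of 1995-07-30; 1995-07-24 is within that limit.
Step 2 — counting 57 days from 1995-07-24 (when the written grievance is presented to the supervisor) gives a deadline of 1995-09-19; 1995-07-25 is within that limit.
Step 3 — counting 20 days from 1995-07-25 (when the grievance is advanced to the department head) gives a deadline of 1995-08-14; completed 1995-08-13, before the deadline.
Step 4 — counting 10 days from 1995-08-13 (when the grievance is advanced to the Director) gives a deadline of 1995-08-23; 1995-08-14 is within that limit.
Step 5 — must wait 15 days from 1995-09-04 (end of the 21-day response period, which began when a grievance meeting is requested on 1995-08-14), so not before 1995-09-19; 1995-09-10 is 9 days before the earliest permitted date.
No need to go further; step 5 was not satisfied.

Step 5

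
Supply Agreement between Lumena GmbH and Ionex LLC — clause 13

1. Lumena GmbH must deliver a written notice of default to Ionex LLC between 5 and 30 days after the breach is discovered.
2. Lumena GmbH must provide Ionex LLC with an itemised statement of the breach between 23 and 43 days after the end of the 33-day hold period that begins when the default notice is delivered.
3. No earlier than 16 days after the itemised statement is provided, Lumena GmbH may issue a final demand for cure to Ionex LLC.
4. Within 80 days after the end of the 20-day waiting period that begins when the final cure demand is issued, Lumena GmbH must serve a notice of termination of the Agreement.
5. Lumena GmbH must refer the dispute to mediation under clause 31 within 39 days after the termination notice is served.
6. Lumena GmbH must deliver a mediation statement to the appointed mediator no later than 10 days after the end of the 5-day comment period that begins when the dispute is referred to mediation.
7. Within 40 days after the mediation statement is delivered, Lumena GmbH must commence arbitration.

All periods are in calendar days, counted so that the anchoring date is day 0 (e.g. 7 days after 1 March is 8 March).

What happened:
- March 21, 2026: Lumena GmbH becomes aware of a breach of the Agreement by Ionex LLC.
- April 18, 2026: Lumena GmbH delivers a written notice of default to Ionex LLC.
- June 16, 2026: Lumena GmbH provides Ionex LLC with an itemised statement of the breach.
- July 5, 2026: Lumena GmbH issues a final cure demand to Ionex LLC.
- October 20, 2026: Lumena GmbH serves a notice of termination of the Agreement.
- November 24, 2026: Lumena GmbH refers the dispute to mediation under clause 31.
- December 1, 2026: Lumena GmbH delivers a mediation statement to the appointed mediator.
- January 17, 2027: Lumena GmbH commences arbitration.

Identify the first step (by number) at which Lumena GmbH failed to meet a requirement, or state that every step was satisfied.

Step 4

Step 1 — 5 and 30 days from March 21, 2026 (when the breach is discovered) are March 26, 2026 and April 20, 2026 respectively; done April 18, 2026, which is between those dates.
Step 2 — 23 and 43 days from May 21, 2026 (end of the 33-day hold period, which began when the default notice is delivered on April 18, 2026) are June 13, 2026 and July 3, 2026 respectively; done June 16, 2026, which is between those dates.
Step 3 — must wait 16 days from June 16, 2026 (when the itemised statement is provided), so not before July 2, 2026; done July 5, 2026, after the minimum wait.
Step 4 — counting 80 days from July 25, 2026 (end of the 20-day waiting period, which began when the final cure demand is issued on July 5, 2026) gives a deadline of October 13, 2026; not done until October 20, 2026, 7 days after the deadline.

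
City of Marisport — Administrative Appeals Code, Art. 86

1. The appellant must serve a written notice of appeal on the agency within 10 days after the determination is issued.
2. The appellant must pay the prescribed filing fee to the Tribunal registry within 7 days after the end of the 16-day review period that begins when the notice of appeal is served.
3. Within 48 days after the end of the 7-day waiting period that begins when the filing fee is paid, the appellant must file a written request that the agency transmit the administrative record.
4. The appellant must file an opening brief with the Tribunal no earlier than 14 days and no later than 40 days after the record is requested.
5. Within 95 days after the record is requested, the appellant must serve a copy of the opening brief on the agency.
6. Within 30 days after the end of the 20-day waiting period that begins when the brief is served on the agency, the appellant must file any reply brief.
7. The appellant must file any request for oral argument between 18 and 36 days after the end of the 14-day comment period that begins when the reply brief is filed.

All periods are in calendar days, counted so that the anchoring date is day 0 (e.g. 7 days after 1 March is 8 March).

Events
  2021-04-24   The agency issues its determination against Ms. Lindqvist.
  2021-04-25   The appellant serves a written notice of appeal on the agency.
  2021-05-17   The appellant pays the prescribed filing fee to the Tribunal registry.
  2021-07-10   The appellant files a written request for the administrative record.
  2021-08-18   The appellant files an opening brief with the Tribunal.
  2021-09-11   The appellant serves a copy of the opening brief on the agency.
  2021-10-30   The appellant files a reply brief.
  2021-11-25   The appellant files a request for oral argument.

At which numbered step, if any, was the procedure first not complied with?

(1) due by 2021-04-24 + 10 days = 2021-05-04; 2021-04-25 is within that limit.
(2) due by 2021-05-11 + 7 days = 2021-05-18; 2021-05-17 is within that limit.
(3) due by 2021-05-24 + 48 days = 2021-07-11; done 2021-07-10 — timely.
(4) the permitted window runs from 2021-07-10 + 14 = 2021-07-24 to 2021-07-10 + 40 = 2021-08-19; done 2021-08-18 — within the window.
(5) due by 2021-07-10 + 95 days = 2021-10-13; done 2021-09-11 — timely.
(6) due by 2021-10-01 + 30 days = 2021-10-31; completed 2021-10-30, before the deadline.
(7) the permitted window runs from 2021-11-13 + 18 = 2021-12-01 to 2021-11-13 + 36 = 2021-12-19; done 2021-11-25 — 6 days before the window opened.

Step 7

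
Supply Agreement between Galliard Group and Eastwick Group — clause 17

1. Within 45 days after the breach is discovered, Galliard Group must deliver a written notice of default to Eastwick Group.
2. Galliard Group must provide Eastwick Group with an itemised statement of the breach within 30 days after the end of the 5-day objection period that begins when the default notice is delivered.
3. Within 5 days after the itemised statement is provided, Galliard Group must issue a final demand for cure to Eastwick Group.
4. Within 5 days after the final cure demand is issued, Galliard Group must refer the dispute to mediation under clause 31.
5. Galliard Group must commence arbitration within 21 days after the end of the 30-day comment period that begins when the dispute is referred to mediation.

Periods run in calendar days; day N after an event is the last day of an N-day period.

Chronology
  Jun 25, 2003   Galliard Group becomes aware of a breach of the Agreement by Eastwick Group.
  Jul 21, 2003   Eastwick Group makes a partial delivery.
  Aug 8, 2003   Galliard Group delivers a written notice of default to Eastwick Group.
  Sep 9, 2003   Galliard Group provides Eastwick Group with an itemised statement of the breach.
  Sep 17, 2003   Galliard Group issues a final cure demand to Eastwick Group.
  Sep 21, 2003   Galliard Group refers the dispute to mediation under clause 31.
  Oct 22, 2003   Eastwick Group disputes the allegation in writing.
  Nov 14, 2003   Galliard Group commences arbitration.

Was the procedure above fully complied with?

No

(1) due by Jun 25, 2003 + 45 days = Aug 9, 2003; Aug 8, 2003 is within that limit.
(2) due by Aug 13, 2003 + 30 days = Sep 12, 2003; completed Sep 9, 2003, before the deadline.
(3) due by Sep 9, 2003 + 5 days = Sep 14, 2003; Sep 17, 2003 misses that deadline by 3 days.
The analysis stops there.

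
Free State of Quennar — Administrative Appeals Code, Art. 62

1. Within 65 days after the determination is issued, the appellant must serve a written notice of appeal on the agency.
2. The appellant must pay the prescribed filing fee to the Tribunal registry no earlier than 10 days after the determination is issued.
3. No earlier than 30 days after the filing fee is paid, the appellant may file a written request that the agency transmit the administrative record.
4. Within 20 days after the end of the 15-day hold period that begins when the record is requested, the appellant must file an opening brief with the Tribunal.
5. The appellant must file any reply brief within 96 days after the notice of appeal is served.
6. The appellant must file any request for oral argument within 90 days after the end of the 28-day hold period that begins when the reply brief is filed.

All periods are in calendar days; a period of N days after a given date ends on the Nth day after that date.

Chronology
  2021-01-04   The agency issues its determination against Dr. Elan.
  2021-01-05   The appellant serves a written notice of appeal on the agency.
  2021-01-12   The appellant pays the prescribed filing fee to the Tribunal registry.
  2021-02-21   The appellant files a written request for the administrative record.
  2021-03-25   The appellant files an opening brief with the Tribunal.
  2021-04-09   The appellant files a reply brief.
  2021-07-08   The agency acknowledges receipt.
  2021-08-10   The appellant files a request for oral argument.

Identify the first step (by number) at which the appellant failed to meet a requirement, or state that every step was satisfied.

Step 2

Step 1: 65 days after 2021-01-04 (when the determination is issued) is 2021-03-10; done 2021-01-05 — timely.
Step 2: the earliest permitted date is 10 days after 2021-01-04 (when the determination is issued), i.e. 2021-01-14; 2021-01-12 is 2 days before the earliest permitted date.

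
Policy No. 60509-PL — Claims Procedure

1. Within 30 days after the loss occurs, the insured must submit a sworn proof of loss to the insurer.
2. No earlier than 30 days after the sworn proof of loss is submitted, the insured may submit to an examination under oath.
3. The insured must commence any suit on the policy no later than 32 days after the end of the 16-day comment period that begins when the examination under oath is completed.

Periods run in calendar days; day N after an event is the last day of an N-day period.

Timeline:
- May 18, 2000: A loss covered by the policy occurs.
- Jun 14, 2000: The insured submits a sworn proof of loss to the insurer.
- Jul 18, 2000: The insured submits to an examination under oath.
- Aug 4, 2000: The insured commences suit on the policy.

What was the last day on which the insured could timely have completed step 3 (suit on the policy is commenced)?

The examination under oath is completed on Jul 18, 2000; the 16-day comment period therefore ends Aug 3, 2000, and step 3 runs from that date. 32 days after Aug 3, 2000 is Sep 4, 2000.

Sep 4, 2000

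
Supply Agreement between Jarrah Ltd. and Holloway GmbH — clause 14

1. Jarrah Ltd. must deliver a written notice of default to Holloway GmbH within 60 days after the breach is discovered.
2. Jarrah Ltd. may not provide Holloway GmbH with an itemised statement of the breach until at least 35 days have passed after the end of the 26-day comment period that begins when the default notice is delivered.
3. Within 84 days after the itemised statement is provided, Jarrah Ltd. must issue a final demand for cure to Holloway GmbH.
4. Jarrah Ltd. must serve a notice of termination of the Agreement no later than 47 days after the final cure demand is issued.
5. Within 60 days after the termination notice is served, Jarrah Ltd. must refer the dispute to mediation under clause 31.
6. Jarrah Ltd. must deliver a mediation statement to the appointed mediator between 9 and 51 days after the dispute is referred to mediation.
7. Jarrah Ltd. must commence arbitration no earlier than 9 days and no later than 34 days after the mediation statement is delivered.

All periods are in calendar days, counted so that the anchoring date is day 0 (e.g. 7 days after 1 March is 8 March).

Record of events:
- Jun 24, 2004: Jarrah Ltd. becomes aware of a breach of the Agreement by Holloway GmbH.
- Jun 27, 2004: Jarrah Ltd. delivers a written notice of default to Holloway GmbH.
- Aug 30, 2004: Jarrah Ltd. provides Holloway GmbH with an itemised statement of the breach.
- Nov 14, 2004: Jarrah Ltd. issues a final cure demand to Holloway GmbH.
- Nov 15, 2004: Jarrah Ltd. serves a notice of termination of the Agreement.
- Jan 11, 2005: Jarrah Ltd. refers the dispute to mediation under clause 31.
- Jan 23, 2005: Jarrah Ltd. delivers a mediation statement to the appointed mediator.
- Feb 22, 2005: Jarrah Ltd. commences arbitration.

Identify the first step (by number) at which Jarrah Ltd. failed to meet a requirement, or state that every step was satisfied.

Step 1 — counting 60 days from Jun 24, 2004 (when the breach is discovered) gives a deadline of Aug 23, 2004; completed Jun 27, 2004, before the deadline.
Step 2 — must wait 35 days from Jul 23, 2004 (end of the 26-day comment period, which began when the default notice is delivered on Jun 27, 2004), so not before Aug 27, 2004; done Aug 30, 2004, after the minimum wait.
Step 3 — counting 84 days from Aug 30, 2004 (when the itemised statement is provided) gives a deadline of Nov 22, 2004; Nov 14, 2004 is within that limit.
Step 4 — counting 47 days from Nov 14, 2004 (when the final cure demand is issued) gives a deadline of Dec 31, 2004; Nov 15, 2004 is within that limit.
Step 5 — counting 60 days from Nov 15, 2004 (when the termination notice is served) gives a deadline of Jan 14, 2005; completed Jan 11, 2005, before the deadline.
Step 6 — 9 and 51 days from Jan 11, 2005 (when the dispute is referred to mediation) are Jan 20, 2005 and Mar 3, 2005 respectively; Jan 23, 2005 falls inside that range.
Step 7 — 9 and 34 days from Jan 23, 2005 (when the mediation statement is delivered) are Feb 1, 2005 and Feb 26, 2005 respectively; done Feb 22, 2005, which is between those dates.

None — every step was satisfied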